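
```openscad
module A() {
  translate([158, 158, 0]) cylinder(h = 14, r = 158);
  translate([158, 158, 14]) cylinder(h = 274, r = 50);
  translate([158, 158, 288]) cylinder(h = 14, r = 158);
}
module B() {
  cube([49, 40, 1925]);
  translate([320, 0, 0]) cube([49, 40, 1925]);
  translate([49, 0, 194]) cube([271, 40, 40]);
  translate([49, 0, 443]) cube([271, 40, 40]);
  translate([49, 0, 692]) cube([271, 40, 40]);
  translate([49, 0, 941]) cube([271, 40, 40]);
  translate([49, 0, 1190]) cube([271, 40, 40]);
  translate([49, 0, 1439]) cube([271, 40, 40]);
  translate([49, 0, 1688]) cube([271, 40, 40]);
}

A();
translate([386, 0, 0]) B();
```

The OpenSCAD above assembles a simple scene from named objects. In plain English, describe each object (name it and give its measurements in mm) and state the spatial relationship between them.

A is a spool: two coaxial disc flanges of radius 158 mm and thickness 14 mm, joined by a core cylinder of radius 50 mm and height 274 mm. The lower flange rests on z = 0 and the three cylinders share a vertical axis.

B is a wooden ladder with two side rails of 49×40 mm section and 1925 mm height, set 369 mm apart overall. Between them run 7 rectangular rungs (40 mm deep, 40 mm thick), front faces flush with the rails' −y face. The bottom of the first rung is 194 mm above the floor and each subsequent rung is 249 mm higher than the one below.

The ladder is on the floor beside the spool on its +x side.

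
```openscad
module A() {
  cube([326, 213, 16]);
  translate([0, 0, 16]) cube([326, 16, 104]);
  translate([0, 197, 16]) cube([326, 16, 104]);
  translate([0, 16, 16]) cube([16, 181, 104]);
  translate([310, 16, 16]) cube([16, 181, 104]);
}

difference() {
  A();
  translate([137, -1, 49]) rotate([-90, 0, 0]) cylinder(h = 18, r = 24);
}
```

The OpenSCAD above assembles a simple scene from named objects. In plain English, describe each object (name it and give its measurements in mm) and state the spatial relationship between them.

A is an open storage box with external size 326×213×120 mm and wall thickness 16 mm (the base is also 16 mm thick). The base covers the whole footprint; the four walls stand on the base, with the y-facing walls full-width and the x-facing walls fitting between their inner faces.

The open box has a circular hole of radius 24 mm through its front wall, centred at (x = 137, z = 49).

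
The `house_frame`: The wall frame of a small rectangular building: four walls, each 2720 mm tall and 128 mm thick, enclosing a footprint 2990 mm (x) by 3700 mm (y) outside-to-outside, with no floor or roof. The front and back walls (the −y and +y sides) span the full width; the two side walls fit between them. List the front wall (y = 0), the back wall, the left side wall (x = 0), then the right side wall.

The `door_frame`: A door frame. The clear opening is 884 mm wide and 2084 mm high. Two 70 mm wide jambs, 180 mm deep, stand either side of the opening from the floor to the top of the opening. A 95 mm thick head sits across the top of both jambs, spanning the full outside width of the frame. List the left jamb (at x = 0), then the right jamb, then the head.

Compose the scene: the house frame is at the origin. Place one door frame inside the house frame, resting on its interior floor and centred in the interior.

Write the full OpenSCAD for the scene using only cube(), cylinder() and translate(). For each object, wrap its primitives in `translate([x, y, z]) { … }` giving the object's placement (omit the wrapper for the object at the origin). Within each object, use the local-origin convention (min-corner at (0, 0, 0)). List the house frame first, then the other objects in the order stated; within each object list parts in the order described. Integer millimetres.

cube([2990, 128, 2720]);
translate([0, 3572, 0]) cube([2990, 128, 2720]);
translate([0, 128, 0]) cube([128, 3444, 2720]);
translate([2862, 128, 0]) cube([128, 3444, 2720]);
translate([983, 1760, 0]) {
  cube([70, 180, 2084]);
  translate([954, 0, 0]) cube([70, 180, 2084]);
  translate([0, 0, 2084]) cube([1024, 180, 95]);
}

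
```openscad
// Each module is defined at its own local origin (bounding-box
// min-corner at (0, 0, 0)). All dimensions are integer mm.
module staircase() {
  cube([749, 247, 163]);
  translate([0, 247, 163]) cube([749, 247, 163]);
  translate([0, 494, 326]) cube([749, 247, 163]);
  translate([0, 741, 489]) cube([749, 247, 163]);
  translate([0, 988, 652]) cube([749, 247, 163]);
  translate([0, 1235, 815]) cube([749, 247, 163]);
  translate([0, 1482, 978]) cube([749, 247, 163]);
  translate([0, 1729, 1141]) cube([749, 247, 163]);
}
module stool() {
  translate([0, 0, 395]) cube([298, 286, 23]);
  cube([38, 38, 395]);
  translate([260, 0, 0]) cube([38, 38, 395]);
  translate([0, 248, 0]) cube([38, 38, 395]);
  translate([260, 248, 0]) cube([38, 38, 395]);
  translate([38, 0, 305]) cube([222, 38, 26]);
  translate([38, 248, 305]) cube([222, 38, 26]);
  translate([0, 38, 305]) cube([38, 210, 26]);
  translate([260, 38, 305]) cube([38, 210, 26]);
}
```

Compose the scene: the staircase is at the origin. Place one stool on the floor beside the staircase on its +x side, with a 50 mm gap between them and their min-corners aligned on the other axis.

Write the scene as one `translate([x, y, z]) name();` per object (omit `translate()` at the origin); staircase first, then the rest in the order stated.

staircase();
translate([799, 0, 0]) stool();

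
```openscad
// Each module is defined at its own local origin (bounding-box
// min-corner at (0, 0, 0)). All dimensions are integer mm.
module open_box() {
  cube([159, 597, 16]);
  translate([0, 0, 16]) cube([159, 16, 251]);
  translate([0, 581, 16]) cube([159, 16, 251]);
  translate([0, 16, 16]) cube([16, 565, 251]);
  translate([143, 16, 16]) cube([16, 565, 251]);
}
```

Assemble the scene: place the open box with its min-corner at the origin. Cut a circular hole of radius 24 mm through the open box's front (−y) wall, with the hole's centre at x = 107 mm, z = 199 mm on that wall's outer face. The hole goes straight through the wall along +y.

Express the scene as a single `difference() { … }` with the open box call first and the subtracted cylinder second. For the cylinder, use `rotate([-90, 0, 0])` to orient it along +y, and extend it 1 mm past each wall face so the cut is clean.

difference() {
  open_box();
  translate([107, -1, 199]) rotate([-90, 0, 0]) cylinder(h = 18, r = 24);
}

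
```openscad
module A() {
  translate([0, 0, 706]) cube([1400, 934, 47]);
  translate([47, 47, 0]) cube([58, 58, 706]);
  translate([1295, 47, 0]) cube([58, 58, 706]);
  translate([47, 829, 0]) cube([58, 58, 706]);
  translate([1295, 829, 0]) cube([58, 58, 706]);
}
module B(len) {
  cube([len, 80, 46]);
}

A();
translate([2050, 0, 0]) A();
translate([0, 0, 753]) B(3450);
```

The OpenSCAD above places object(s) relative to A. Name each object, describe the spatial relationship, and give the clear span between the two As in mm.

Second table starts at x = 2050; first ends at x = 1400; clear span = 2050 − 1400 = 650 mm.

A is a table. B is a beam. A beam spans the tops of two tables. The clear span between the two tables is 650 mm.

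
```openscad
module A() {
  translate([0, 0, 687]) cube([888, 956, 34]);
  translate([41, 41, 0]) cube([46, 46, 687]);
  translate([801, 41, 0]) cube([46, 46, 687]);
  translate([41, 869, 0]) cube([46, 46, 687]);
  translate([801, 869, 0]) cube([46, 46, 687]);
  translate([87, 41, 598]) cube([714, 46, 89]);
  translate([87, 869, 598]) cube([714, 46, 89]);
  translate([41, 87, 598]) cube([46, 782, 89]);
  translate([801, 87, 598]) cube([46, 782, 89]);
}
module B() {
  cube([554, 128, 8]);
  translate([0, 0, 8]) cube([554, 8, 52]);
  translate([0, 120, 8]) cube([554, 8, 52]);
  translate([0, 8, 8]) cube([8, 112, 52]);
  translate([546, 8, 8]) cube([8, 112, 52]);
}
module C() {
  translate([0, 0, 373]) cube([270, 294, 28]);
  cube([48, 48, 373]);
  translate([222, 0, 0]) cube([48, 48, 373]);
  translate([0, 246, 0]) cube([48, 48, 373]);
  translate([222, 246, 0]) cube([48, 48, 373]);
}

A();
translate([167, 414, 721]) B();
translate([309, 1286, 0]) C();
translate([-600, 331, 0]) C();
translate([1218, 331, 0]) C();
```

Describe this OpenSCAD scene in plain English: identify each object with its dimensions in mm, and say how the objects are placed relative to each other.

A is a rectangular dining table. The top is 888×956×34 mm with its upper surface at z = 721 mm. It stands on four 46×46 mm square legs, each inset 41 mm from the nearest pair of top edges, running from the floor to the underside of the top. Four apron rails, 46 mm thick and 89 mm tall, run between adjacent legs with their top edges flush with the underside of the top and their outer faces flush with the legs' outer faces.

B is an open storage box with external size 554×128×60 mm and wall thickness 8 mm (the base is also 8 mm thick). The base covers the whole footprint; the four walls stand on the base, with the y-facing walls full-width and the x-facing walls fitting between their inner faces.

C is a simple wooden stool: a rectangular seat 270 mm (x) by 294 mm (y), 28 mm thick, top face at z = 401 mm, on four square legs, each 48×48 mm in cross-section. The legs rest on z = 0, each flush with a corner of the seat.

The open box is on top of the table, centred. Three stools sit around the table at the +y, −x, +x sides.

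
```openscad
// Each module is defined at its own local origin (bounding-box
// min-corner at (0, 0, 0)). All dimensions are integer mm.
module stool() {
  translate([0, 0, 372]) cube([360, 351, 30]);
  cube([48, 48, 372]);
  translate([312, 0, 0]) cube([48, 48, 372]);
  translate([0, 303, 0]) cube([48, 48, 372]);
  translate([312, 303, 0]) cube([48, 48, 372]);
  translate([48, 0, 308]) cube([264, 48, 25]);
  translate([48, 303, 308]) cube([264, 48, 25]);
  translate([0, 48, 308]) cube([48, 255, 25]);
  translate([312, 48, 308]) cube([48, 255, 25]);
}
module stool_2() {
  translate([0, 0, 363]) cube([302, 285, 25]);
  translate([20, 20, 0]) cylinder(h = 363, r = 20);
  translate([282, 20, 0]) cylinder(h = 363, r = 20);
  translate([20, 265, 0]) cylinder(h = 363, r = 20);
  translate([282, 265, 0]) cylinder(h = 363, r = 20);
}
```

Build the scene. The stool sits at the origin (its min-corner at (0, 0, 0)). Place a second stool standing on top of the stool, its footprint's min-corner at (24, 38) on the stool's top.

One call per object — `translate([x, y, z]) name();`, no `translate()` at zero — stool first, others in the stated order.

stool();
translate([24, 38, 402]) stool_2();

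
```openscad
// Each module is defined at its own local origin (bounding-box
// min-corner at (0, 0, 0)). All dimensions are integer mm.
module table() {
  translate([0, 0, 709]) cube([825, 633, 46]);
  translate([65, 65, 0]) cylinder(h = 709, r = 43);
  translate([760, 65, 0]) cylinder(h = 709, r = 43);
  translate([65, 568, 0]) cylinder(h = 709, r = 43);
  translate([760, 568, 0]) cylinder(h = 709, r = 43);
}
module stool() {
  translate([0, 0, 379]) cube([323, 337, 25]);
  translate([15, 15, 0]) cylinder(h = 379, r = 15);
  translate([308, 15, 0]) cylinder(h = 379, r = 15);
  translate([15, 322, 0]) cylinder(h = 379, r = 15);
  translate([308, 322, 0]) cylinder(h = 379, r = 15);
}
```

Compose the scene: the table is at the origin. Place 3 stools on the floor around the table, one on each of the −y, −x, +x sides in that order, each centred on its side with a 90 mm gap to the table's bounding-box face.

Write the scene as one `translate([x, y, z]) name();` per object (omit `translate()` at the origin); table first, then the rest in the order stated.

table();
translate([251, -427, 0]) stool();
translate([-413, 148, 0]) stool();
translate([915, 148, 0]) stool();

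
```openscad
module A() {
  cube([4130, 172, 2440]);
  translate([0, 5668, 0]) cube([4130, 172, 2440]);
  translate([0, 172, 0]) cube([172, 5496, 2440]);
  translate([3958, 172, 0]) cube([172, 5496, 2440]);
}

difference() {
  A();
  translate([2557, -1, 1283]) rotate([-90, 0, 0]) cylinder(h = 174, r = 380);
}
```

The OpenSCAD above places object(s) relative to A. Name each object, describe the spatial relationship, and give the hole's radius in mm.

A is a house frame. The house frame has a circular hole through its front wall. The hole's radius is 380 mm.

The subtracted cylinder has r = 380 mm.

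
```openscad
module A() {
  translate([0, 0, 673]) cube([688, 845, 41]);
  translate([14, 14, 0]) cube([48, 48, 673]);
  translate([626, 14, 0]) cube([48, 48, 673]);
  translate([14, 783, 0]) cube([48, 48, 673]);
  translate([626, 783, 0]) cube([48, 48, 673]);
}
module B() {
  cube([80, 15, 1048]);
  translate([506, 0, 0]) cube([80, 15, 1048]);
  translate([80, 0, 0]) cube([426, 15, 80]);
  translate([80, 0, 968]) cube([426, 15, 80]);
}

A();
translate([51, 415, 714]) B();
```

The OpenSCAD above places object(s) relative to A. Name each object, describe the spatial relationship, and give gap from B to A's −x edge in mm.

A is a table. B is a picture frame. The picture frame is on top of the table, centred. The gap from the picture frame to the table's −x edge is 51 mm.

The picture frame's min-x is at 51; the table's min-x is 0; gap = 51 mm.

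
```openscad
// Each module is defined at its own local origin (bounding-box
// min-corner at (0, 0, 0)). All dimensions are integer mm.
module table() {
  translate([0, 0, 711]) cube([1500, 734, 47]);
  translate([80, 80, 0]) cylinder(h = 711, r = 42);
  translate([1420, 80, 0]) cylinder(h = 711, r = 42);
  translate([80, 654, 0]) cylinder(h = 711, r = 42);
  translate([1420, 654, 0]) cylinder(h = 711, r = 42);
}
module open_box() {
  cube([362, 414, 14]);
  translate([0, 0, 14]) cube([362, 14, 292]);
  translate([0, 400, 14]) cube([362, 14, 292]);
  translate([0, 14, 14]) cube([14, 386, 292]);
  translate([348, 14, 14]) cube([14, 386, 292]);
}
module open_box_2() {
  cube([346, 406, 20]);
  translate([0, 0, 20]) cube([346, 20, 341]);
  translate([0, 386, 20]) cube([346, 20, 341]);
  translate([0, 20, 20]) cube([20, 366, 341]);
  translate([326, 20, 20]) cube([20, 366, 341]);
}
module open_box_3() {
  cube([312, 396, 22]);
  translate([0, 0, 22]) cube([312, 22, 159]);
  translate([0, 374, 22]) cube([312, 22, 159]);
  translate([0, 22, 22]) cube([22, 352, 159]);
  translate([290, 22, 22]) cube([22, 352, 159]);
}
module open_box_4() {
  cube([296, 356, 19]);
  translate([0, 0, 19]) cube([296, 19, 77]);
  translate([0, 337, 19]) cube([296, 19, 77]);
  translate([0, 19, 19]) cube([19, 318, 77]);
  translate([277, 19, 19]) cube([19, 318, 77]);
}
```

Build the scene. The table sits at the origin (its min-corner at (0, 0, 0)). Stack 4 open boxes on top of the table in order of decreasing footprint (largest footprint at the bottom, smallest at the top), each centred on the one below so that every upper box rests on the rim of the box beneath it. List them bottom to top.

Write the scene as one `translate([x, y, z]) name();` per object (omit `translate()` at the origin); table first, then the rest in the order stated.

table();
translate([569, 160, 758]) open_box();
translate([577, 164, 1064]) open_box_2();
translate([594, 169, 1425]) open_box_3();
translate([602, 189, 1606]) open_box_4();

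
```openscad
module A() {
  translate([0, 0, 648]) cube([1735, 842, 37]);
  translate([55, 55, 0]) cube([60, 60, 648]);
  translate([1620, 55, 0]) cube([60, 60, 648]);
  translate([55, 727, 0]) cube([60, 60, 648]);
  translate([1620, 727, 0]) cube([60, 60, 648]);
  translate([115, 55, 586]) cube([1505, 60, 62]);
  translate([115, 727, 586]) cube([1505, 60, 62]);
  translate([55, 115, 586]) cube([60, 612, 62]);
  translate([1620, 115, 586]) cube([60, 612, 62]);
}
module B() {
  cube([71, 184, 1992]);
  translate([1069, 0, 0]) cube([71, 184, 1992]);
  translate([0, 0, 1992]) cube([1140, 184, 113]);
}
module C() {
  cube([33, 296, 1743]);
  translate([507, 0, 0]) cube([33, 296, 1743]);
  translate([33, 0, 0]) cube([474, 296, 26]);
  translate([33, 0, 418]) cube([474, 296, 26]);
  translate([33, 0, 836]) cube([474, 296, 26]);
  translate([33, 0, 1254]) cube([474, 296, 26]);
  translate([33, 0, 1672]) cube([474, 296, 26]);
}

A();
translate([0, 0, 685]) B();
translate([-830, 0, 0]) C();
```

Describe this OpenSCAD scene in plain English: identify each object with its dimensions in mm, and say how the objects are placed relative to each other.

A is a rectangular dining table. The top is 1735×842×37 mm with its upper surface at z = 685 mm. It stands on four 60×60 mm square legs, each inset 55 mm from the nearest pair of top edges, running from the floor to the underside of the top. Four apron rails, 60 mm thick and 62 mm tall, run between adjacent legs with their top edges flush with the underside of the top and their outer faces flush with the legs' outer faces.

B is a rectangular door frame: two vertical jambs of 71×184 mm section, 1992 mm tall, with a clear opening 998 mm wide between their inner faces. A header 113 mm tall and 184 mm deep lies on top of the jambs and spans the full outside width.

C is an open bookshelf. Two side panels, each 33 mm thick, 296 mm deep and 1743 mm tall, stand 540 mm apart (outside-to-outside). Between them sit 5 shelves, each 26 mm thick and 296 mm deep, spanning the full gap between the sides. The bottom shelf rests on the floor (its underside at z = 0) and the clear gap between one shelf's top and the next shelf's underside is 392 mm.

The door frame is on top of the table. The bookshelf is on the floor beside the table on its −x side.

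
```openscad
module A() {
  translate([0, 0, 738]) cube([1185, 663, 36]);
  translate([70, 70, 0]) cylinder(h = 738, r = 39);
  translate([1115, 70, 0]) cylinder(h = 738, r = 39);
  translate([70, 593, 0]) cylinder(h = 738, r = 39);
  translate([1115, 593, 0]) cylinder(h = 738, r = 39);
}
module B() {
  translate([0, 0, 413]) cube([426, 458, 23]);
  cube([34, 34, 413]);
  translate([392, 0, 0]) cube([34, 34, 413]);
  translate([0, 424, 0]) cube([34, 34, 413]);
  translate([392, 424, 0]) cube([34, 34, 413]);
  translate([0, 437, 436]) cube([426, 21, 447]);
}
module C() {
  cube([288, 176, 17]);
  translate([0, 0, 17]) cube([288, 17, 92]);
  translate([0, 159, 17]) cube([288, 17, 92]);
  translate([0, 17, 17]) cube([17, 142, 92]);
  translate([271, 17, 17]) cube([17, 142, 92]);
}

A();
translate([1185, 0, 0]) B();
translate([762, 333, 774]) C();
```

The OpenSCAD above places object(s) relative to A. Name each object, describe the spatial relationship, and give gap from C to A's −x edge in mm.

The open box's min-x is at 762; the table's min-x is 0; gap = 762 mm.

A is a table. B is a chair. C is an open box. The chair is against the table's +x side, with their −y faces flush. The open box is on top of the table. The gap from the open box to the table's −x edge is 762 mm.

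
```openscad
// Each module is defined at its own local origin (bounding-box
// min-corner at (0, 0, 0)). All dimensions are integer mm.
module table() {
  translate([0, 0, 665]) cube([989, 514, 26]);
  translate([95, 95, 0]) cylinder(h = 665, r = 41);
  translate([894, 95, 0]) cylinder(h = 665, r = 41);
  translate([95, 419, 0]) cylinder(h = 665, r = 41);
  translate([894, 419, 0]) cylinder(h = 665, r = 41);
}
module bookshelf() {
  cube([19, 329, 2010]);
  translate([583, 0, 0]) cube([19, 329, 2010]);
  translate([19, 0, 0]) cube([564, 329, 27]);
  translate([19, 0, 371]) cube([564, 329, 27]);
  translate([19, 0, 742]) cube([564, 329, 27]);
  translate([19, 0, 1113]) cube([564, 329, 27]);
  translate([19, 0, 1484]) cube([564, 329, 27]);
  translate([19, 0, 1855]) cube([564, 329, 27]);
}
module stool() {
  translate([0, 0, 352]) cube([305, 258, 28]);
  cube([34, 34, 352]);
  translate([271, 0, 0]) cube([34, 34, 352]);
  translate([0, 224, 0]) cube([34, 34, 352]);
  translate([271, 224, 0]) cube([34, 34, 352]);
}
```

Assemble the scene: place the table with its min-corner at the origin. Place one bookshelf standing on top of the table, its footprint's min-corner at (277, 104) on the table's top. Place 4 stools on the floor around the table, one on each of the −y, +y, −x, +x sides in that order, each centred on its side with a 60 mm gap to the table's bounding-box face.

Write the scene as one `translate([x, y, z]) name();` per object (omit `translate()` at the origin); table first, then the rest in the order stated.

table();
translate([277, 104, 691]) bookshelf();
translate([342, -318, 0]) stool();
translate([342, 574, 0]) stool();
translate([-365, 128, 0]) stool();
translate([1049, 128, 0]) stool();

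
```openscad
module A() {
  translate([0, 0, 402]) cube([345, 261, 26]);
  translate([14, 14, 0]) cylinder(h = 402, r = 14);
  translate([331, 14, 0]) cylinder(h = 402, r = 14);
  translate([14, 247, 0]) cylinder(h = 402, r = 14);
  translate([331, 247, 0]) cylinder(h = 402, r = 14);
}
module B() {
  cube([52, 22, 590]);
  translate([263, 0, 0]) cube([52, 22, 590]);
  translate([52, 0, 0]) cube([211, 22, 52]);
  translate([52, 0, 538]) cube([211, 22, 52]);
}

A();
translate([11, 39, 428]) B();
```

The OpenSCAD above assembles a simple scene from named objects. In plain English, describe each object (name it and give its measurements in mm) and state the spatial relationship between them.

A is a four-legged stool. The seat is 345×261 mm, 26 mm thick, top at z = 428 mm. It stands on four round legs, each 28 mm in diameter, from z = 0 to the seat underside, each leg's axis is inset half a diameter from the nearest pair of seat edges (so the leg's bounding box is flush with the corner).

B is a picture frame with a 211×486 mm rectangular opening (x by z) and a uniform 52 mm border on every side. Frame depth is 22 mm along y. It is built from two vertical stiles running the full outside height and two horizontal rails spanning the gap between the stiles.

The picture frame is on top of the stool.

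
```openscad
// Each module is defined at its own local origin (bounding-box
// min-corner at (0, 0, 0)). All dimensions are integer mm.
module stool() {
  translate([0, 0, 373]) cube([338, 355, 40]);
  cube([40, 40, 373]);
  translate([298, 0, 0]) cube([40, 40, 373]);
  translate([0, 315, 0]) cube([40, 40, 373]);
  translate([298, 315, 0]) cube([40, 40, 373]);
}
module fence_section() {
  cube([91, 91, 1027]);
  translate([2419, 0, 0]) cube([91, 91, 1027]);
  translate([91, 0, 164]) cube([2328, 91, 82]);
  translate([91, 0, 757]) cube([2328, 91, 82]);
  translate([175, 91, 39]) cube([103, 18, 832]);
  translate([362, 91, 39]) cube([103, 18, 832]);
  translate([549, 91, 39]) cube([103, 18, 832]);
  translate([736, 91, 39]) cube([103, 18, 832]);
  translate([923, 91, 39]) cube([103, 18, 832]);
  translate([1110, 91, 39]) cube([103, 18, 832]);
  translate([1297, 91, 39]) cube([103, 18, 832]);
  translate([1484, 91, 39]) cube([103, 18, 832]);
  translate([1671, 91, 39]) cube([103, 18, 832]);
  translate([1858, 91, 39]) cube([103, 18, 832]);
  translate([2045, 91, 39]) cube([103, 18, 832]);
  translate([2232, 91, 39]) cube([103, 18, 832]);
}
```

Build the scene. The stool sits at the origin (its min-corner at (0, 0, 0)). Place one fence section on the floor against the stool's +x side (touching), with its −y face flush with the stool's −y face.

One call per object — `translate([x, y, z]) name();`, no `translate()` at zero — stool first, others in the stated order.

stool();
translate([338, 0, 0]) fence_section();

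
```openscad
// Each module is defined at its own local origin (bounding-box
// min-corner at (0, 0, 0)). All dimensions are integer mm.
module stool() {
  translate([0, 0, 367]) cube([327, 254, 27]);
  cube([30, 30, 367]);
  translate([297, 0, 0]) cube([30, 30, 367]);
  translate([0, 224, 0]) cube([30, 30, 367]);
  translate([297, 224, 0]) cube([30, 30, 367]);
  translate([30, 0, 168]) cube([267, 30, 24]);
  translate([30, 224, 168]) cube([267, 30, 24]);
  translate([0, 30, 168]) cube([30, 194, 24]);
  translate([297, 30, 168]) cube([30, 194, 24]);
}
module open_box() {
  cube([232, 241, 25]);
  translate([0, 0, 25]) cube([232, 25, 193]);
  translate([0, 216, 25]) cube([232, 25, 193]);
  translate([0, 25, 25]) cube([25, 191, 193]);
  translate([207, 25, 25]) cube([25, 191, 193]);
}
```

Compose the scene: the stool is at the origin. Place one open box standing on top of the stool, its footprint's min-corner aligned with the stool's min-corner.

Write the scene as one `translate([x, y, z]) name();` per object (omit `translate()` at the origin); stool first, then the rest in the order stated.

stool();
translate([0, 0, 394]) open_box();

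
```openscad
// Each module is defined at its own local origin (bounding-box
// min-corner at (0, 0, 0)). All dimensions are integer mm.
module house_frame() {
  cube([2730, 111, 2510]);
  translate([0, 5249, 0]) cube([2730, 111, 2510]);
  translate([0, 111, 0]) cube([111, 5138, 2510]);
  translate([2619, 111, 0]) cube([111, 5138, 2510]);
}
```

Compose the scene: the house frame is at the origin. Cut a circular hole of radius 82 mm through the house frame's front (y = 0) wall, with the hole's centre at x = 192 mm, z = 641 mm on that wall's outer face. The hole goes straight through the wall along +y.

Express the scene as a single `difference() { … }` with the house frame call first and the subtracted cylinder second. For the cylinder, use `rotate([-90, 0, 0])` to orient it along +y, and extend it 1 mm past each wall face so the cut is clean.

difference() {
  house_frame();
  translate([192, -1, 641]) rotate([-90, 0, 0]) cylinder(h = 113, r = 82);
}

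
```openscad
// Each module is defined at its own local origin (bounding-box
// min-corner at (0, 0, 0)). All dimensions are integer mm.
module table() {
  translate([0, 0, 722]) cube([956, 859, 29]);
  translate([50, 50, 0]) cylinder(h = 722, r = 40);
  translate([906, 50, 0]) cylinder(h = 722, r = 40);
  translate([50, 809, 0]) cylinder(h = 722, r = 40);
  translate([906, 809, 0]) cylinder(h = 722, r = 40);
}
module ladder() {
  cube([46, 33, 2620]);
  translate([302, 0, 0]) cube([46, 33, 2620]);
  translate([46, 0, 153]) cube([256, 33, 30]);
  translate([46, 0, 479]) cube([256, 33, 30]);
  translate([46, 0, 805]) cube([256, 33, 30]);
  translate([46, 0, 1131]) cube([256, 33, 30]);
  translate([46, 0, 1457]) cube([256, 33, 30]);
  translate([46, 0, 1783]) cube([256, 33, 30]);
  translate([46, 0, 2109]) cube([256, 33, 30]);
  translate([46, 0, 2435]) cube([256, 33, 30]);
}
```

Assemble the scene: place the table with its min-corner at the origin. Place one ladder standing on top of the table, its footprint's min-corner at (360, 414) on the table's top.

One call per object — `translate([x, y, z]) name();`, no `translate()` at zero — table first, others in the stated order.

table();
translate([360, 414, 751]) ladder();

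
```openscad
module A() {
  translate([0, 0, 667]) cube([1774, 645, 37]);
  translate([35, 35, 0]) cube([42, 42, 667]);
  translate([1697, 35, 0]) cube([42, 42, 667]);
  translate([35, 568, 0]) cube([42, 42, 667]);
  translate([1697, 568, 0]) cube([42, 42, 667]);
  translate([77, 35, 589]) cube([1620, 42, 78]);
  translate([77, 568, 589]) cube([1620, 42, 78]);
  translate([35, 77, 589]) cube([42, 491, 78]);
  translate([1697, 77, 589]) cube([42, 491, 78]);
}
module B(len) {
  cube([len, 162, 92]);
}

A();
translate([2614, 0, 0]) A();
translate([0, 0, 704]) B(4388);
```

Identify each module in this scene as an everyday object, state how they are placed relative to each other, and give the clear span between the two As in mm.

A is a table. B is a beam. A beam spans the tops of two tables. The clear span between the two tables is 840 mm.

Second table starts at x = 2614; first ends at x = 1774; clear span = 2614 − 1774 = 840 mm.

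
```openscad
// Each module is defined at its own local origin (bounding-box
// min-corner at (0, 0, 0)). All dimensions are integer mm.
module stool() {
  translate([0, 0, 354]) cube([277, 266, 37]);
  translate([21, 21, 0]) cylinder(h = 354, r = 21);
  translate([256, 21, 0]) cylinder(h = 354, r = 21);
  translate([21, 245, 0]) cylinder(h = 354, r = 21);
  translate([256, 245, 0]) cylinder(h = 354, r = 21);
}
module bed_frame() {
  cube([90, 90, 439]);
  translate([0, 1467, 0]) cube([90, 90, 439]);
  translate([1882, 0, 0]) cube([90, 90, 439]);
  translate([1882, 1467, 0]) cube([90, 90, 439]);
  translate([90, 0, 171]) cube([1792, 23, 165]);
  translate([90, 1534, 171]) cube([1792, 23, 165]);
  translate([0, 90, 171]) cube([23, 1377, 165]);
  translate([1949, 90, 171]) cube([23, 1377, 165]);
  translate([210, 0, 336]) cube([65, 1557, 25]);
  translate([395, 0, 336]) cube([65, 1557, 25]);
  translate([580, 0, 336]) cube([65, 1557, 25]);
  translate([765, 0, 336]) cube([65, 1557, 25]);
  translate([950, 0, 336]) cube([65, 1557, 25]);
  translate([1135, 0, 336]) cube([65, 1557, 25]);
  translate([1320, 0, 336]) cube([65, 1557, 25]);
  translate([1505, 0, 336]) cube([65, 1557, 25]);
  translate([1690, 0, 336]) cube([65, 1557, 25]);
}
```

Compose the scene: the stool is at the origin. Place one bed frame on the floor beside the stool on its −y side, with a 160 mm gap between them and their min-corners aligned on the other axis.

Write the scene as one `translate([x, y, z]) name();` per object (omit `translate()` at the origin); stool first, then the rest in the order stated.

stool();
translate([0, -1717, 0]) bed_frame();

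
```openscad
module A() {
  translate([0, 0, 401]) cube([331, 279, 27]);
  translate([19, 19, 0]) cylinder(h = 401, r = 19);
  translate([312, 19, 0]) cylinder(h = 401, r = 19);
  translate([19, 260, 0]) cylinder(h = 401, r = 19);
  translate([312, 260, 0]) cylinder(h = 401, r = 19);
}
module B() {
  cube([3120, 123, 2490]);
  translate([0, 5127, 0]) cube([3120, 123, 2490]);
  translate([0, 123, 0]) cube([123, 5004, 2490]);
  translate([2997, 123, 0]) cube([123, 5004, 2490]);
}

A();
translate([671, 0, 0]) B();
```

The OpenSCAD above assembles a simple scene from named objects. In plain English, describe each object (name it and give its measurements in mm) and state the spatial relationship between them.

A is a simple wooden stool: a rectangular seat 331 mm (x) by 279 mm (y), 27 mm thick, top face at z = 428 mm, on four round legs, each 38 mm in diameter. The legs rest on z = 0, each leg's axis is inset half a diameter from the nearest pair of seat edges (so the leg's bounding box is flush with the corner).

B is a box-shaped house frame (walls only): outside footprint 3120×5250 mm, wall height 2490 mm, wall thickness 123 mm. The two y-facing walls run the full x-width; the two x-facing walls fit between the inner faces of the y-facing walls.

The house frame is on the floor beside the stool on its +x side.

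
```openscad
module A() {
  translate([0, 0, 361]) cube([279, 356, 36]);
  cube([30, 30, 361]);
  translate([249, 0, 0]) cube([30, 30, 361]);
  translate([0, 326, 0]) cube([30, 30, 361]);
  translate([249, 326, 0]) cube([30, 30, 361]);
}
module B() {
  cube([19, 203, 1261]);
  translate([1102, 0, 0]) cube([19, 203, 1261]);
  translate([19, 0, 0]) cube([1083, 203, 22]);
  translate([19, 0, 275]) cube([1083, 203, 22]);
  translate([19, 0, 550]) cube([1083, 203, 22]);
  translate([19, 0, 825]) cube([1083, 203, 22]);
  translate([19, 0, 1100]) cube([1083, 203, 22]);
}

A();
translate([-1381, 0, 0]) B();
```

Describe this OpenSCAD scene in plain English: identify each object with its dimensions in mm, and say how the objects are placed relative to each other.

A is a four-legged stool. The seat is a 279×356×36 mm slab whose top surface is at z = 397 mm; four square legs, each 30×30 mm in cross-section, run from the floor (z = 0) to the underside of the seat, each flush with a corner of the seat.

B is a bookshelf 1121 mm wide overall, 203 mm deep and 1261 mm tall. The two sides are 19 mm thick vertical panels. 5 horizontal shelves of 22 mm thickness span between the inner faces of the sides; the lowest shelf sits on the floor and shelves are stacked with a clear vertical gap of 253 mm between each pair.

The bookshelf is on the floor beside the stool on its −x side.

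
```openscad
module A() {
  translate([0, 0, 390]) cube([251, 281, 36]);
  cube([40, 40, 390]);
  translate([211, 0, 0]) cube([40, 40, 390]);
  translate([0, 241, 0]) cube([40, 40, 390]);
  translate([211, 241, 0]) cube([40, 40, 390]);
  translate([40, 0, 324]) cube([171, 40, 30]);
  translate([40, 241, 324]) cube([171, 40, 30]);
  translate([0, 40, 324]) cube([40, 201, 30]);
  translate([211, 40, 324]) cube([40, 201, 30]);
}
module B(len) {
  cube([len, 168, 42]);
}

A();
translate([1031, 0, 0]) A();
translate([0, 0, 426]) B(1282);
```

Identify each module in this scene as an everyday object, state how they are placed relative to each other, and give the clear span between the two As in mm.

A is a stool. B is a beam. A beam spans the tops of two stools. The clear span between the two stools is 780 mm.

Second stool starts at x = 1031; first ends at x = 251; clear span = 1031 − 251 = 780 mm.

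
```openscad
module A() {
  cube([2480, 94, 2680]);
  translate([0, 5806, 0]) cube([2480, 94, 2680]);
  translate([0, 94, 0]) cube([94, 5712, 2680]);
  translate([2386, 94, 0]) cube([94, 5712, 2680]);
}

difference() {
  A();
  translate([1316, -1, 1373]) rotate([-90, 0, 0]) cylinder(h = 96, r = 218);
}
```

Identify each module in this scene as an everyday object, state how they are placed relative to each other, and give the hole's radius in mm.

A is a house frame. The house frame has a circular hole through its front wall. The hole's radius is 218 mm.

The subtracted cylinder has r = 218 mm.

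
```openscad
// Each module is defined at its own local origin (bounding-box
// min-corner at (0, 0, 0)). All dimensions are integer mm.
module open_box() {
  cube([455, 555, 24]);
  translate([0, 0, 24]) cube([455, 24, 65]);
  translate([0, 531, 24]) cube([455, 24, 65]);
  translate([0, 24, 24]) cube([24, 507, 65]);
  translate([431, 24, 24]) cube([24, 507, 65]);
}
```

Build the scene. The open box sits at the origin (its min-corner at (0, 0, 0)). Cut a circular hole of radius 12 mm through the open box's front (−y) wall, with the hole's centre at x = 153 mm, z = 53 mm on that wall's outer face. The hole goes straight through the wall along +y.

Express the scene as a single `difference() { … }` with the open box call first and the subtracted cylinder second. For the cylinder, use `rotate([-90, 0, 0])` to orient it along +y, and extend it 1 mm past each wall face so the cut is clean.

difference() {
  open_box();
  translate([153, -1, 53]) rotate([-90, 0, 0]) cylinder(h = 26, r = 12);
}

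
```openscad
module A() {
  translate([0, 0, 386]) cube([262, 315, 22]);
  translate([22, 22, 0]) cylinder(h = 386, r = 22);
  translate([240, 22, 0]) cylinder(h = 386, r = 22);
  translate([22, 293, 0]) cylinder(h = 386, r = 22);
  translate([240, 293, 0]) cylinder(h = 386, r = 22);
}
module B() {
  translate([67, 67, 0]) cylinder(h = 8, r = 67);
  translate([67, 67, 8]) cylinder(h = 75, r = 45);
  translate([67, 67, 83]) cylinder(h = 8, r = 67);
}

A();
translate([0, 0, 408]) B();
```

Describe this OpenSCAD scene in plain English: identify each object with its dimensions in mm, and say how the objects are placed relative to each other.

A is a simple wooden stool: a rectangular seat 262 mm (x) by 315 mm (y), 22 mm thick, top face at z = 408 mm, on four round legs, each 44 mm in diameter. The legs rest on z = 0, each leg's axis is inset half a diameter from the nearest pair of seat edges (so the leg's bounding box is flush with the corner).

B is a spool: two coaxial disc flanges of radius 67 mm and thickness 8 mm, joined by a core cylinder of radius 45 mm and height 75 mm. The lower flange rests on z = 0 and the three cylinders share a vertical axis.

The spool is on top of the stool.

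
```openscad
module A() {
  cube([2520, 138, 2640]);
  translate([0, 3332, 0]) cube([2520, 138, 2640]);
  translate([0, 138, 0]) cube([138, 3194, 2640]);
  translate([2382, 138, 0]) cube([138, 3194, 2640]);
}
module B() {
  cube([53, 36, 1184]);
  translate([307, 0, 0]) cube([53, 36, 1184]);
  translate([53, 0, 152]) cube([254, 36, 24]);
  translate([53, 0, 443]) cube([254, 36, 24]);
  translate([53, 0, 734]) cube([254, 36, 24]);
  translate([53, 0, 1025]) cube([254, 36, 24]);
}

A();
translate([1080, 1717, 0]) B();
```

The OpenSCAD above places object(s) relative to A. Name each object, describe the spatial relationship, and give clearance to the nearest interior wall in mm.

A is a house frame. B is a ladder. The ladder sits inside the house frame, centred. The clearance to the nearest interior wall is 942 mm.

Clearances: x = 942, y = 1579; minimum 942 mm.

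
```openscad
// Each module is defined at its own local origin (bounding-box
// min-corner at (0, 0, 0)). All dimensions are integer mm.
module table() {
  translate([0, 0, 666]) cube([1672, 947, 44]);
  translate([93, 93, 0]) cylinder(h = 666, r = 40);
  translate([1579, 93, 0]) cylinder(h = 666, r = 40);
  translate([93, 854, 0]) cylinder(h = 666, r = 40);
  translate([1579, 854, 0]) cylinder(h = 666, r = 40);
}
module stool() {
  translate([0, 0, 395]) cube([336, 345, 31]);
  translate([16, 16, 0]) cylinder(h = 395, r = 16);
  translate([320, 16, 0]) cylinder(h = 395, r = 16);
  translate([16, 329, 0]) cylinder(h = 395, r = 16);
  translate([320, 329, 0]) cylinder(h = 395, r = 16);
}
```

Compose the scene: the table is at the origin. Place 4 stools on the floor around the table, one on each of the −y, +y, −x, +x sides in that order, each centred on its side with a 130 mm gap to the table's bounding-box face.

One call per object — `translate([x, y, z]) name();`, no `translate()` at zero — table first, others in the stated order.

table();
translate([668, -475, 0]) stool();
translate([668, 1077, 0]) stool();
translate([-466, 301, 0]) stool();
translate([1802, 301, 0]) stool();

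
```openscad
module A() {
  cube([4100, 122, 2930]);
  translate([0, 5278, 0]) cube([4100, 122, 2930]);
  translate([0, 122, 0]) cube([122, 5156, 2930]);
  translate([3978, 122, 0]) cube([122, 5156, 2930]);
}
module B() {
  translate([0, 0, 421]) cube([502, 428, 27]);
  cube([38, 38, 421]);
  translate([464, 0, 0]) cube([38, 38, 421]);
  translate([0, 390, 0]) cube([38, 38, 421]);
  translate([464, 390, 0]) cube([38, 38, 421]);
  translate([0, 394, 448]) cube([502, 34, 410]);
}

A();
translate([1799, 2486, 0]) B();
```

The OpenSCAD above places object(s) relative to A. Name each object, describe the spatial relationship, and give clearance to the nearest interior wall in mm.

Clearances: x = 1677, y = 2364; minimum 1677 mm.

A is a house frame. B is a chair. The chair sits inside the house frame, centred. The clearance to the nearest interior wall is 1677 mm.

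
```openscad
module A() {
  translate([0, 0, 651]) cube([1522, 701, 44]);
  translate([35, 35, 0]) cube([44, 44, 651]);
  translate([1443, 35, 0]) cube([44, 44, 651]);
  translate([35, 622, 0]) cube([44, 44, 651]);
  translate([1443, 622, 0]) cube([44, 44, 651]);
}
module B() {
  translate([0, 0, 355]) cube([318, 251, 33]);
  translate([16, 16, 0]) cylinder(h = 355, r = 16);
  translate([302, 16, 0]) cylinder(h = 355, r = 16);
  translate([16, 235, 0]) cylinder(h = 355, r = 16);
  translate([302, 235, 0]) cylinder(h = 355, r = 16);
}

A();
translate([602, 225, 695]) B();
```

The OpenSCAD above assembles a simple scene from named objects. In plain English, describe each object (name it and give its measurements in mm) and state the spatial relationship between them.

A is a table with a 1522×701 mm rectangular top, 44 mm thick, top surface at z = 695 mm, supported by four 44×44 mm square legs, each inset 35 mm from the nearest pair of top edges, running from the floor.

B is a simple wooden stool: a rectangular seat 318 mm (x) by 251 mm (y), 33 mm thick, top face at z = 388 mm, on four round legs, each 32 mm in diameter. The legs rest on z = 0, each leg's axis is inset half a diameter from the nearest pair of seat edges (so the leg's bounding box is flush with the corner).

The stool is on top of the table, centred.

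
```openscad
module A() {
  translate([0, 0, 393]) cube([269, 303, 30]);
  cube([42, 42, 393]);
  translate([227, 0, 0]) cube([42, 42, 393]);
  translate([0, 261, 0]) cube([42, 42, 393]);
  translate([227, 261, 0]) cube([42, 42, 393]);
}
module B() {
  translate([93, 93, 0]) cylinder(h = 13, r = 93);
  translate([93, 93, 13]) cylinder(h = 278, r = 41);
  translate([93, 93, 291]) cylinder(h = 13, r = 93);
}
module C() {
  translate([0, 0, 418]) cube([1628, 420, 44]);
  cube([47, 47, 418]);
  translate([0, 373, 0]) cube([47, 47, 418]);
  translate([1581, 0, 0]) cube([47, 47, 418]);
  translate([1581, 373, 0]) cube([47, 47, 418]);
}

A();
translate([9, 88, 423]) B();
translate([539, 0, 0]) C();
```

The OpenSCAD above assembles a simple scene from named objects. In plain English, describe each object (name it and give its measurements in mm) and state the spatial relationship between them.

A is a four-legged stool. The seat is 269×303 mm, 30 mm thick, top at z = 423 mm. It stands on four square legs, each 42×42 mm in cross-section, from z = 0 to the seat underside, each flush with a corner of the seat.

B is a spool: two coaxial disc flanges of radius 93 mm and thickness 13 mm, joined by a core cylinder of radius 41 mm and height 278 mm. The lower flange rests on z = 0 and the three cylinders share a vertical axis.

C is a bench: a 1628×420 mm seat slab, 44 mm thick, top at z = 462 mm, on four 47×47 mm square legs flush with the seat corners and standing on z = 0.

The spool is on top of the stool. The bench is on the floor beside the stool on its +x side.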